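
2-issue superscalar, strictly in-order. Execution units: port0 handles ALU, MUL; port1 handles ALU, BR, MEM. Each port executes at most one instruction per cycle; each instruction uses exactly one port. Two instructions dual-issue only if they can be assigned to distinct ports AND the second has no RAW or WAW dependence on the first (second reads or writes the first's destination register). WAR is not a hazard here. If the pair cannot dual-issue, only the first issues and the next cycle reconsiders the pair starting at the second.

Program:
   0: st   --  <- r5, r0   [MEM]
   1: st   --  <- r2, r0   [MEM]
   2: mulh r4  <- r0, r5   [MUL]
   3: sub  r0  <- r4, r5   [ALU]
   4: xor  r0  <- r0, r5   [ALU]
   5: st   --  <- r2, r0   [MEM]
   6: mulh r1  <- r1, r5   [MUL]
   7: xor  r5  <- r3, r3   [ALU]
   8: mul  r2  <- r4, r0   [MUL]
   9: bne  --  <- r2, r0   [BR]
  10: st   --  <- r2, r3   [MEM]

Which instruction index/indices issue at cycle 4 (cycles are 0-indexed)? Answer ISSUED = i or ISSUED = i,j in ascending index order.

ISSUED = 5,6

t=0 i0:st.MEM ; no-port MEM/MEM
t=1 i1&i2:st.MEM;mulh.MUL ; pair
t=2 i3:sub.ALU ; RAW+WAW r0
t=3 i4:xor.ALU ; RAW r0
t=4 i5&i6:st.MEM;mulh.MUL ; pair
t=5 i7&i8:xor.ALU;mul.MUL ; pair
t=6 i9:bne.BR ; no-port BR/MEM
t=7 i10:st.MEM ; tail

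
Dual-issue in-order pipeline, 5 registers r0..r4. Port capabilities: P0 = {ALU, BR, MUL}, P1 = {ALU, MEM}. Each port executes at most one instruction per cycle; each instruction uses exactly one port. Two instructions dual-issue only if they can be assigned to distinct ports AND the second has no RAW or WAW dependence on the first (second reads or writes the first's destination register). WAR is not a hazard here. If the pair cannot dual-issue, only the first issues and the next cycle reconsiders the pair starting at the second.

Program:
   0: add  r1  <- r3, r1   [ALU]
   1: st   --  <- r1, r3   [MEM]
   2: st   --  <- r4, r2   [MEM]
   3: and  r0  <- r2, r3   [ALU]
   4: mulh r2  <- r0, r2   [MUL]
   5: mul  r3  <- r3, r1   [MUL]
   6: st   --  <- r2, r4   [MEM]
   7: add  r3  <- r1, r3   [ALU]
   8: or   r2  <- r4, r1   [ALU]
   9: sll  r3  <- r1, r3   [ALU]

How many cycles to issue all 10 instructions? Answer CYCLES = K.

c0: i0 add  RAW r1
c1: i1 st  no-port MEM/MEM
c2: i2+i3 st;and  2-wide
c3: i4 mulh  no-port MUL/MUL
c4: i5+i6 mul;st  2-wide
c5: i7+i8 add;or  2-wide
c6: i9 sll  tail

CYCLES = 7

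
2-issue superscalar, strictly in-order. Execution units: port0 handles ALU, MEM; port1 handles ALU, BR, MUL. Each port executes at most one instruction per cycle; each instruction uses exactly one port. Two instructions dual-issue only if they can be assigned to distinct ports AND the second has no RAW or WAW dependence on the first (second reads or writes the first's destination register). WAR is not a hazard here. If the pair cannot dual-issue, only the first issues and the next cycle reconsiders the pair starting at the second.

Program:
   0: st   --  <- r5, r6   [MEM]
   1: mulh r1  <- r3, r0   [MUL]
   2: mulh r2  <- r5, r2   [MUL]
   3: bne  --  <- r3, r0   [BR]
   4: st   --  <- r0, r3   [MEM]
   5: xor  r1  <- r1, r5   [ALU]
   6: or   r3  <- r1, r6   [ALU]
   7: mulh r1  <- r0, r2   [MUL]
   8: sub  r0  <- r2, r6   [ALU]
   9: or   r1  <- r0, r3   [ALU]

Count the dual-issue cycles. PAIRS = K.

[0] i0+i1  st.MEM+mulh.MUL  -- dual
[1] i2  mulh.MUL  -- no-port MUL/BR
[2] i3+i4  bne.BR+st.MEM  -- dual
[3] i5  xor.ALU  -- RAW r1
[4] i6+i7  or.ALU+mulh.MUL  -- dual
[5] i8  sub.ALU  -- RAW r0
[6] i9  or.ALU  -- tail

PAIRS = 3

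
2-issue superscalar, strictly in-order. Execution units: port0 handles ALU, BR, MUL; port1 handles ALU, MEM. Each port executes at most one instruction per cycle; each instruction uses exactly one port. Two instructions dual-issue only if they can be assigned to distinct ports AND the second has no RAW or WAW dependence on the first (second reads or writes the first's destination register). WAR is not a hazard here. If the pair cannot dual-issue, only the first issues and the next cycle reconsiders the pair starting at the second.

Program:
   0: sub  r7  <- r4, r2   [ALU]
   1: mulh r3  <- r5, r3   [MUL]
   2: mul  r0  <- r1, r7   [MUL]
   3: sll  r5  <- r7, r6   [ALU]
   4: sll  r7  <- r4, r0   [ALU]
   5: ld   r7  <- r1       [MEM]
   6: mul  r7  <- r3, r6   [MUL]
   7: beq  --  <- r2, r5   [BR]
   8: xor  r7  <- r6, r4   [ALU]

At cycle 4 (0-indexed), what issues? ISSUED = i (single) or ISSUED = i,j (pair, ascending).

ISSUED = 6

t=0 i0+i1:sub.ALU;mulh.MUL ; pair
t=1 i2+i3:mul.MUL;sll.ALU ; pair
t=2 i4:sll.ALU ; WAW r7
t=3 i5:ld.MEM ; WAW r7
t=4 i6:mul.MUL ; no-port MUL/BR
t=5 i7+i8:beq.BR;xor.ALU ; pair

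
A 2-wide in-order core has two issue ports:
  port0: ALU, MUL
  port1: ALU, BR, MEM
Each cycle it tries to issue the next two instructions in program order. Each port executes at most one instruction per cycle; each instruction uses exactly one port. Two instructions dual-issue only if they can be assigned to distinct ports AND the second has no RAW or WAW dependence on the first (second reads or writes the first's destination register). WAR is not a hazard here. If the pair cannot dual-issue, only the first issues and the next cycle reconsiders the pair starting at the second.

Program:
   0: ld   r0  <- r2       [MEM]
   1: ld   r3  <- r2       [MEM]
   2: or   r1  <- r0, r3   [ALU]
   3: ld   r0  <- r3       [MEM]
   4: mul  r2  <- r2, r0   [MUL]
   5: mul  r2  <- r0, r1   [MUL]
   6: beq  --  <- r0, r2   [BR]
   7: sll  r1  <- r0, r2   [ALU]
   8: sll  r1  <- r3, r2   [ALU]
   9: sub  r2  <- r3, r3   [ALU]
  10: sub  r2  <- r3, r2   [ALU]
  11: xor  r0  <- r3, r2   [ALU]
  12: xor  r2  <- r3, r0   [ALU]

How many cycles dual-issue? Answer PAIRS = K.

PAIRS = 3

t=0 i0:ld.MEM ; no-port MEM/MEM
t=1 i1:ld.MEM ; RAW r3
t=2 i2+i3:or.ALU;ld.MEM ; 2-wide
t=3 i4:mul.MUL ; no-port MUL/MUL
t=4 i5:mul.MUL ; RAW r2
t=5 i6+i7:beq.BR;sll.ALU ; 2-wide
t=6 i8+i9:sll.ALU;sub.ALU ; 2-wide
t=7 i10:sub.ALU ; RAW r2
t=8 i11:xor.ALU ; RAW r0
t=9 i12:xor.ALU ; tail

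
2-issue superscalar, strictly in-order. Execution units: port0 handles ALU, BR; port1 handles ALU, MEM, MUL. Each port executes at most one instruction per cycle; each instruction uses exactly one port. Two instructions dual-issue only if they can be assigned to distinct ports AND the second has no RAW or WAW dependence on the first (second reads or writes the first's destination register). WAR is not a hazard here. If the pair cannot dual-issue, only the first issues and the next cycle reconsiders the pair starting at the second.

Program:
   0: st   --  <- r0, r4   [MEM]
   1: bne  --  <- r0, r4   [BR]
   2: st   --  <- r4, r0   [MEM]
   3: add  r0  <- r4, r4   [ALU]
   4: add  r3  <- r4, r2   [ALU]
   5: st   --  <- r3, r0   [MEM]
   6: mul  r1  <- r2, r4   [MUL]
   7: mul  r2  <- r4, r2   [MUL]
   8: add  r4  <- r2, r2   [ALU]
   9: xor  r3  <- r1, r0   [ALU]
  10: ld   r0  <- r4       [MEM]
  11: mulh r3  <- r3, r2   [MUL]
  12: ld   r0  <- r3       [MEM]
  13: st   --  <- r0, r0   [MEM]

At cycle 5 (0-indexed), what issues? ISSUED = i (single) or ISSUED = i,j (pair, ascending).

[0] i0+i1  st.MEM;bne.BR  -- pair
[1] i2+i3  st.MEM;add.ALU  -- pair
[2] i4  add.ALU  -- RAW r3
[3] i5  st.MEM  -- no-port MEM/MUL
[4] i6  mul.MUL  -- no-port MUL/MUL
[5] i7  mul.MUL  -- RAW r2
[6] i8+i9  add.ALU;xor.ALU  -- pair
[7] i10  ld.MEM  -- no-port MEM/MUL
[8] i11  mulh.MUL  -- no-port MUL/MEM
[9] i12  ld.MEM  -- no-port MEM/MEM
[10] i13  st.MEM  -- tail

ISSUED = 7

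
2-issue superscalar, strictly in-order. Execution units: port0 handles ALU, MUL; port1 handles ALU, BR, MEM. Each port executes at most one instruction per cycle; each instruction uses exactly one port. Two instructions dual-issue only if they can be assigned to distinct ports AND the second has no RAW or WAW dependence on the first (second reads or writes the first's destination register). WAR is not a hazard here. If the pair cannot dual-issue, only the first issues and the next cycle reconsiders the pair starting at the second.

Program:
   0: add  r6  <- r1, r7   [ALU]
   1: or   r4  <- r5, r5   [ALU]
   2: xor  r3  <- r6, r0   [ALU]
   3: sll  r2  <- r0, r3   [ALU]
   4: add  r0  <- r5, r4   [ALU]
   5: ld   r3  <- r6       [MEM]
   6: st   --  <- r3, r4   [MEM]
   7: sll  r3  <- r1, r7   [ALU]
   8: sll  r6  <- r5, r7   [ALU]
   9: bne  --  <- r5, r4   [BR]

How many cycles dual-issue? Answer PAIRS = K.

0. add/or @i0&i1  | 2-wide
1. xor @i2  | RAW r3
2. sll/add @i3&i4  | 2-wide
3. ld @i5  | no-port MEM/MEM
4. st/sll @i6&i7  | 2-wide
5. sll/bne @i8&i9  | 2-wide

PAIRS = 4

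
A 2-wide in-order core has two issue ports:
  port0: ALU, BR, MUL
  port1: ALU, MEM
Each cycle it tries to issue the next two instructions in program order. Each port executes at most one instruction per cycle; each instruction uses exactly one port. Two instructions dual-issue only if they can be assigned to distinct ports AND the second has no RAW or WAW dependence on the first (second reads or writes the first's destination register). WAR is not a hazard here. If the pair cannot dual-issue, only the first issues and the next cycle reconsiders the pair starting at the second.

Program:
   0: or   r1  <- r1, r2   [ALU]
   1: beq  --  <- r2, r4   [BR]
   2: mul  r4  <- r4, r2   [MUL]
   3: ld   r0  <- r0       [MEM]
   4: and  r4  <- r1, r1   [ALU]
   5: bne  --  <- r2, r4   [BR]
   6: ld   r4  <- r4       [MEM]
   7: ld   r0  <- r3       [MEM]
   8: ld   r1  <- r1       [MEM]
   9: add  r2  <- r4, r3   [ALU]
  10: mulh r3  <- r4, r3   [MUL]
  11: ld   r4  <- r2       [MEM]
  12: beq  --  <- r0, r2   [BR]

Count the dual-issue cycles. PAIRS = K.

PAIRS = 5

#0 head=0: or.ALU+beq.BR i0,i1 dual
#1 head=2: mul.MUL+ld.MEM i2,i3 dual
#2 head=4: and.ALU i4 RAW r4
#3 head=5: bne.BR+ld.MEM i5,i6 dual
#4 head=7: ld.MEM i7 no-port MEM/MEM
#5 head=8: ld.MEM+add.ALU i8,i9 dual
#6 head=10: mulh.MUL+ld.MEM i10,i11 dual
#7 head=12: beq.BR i12 tail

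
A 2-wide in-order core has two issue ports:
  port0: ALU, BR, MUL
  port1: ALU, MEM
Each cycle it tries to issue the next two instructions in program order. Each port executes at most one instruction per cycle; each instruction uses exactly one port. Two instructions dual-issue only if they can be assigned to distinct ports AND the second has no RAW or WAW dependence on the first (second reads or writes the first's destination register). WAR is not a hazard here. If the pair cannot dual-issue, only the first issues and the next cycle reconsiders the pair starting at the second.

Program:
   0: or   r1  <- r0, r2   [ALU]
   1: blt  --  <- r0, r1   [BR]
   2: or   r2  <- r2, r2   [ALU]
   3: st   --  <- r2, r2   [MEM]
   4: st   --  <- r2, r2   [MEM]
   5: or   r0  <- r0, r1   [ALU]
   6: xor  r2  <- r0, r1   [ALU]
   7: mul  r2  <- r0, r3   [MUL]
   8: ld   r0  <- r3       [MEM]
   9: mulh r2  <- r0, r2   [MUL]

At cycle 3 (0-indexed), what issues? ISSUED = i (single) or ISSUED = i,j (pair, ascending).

ISSUED = 4,5

  cy0 -> i0 (or.ALU) RAW r1
  cy1 -> i1+i2 (blt.BR or.ALU) 2-wide
  cy2 -> i3 (st.MEM) no-port MEM/MEM
  cy3 -> i4+i5 (st.MEM or.ALU) 2-wide
  cy4 -> i6 (xor.ALU) WAW r2
  cy5 -> i7+i8 (mul.MUL ld.MEM) 2-wide
  cy6 -> i9 (mulh.MUL) tail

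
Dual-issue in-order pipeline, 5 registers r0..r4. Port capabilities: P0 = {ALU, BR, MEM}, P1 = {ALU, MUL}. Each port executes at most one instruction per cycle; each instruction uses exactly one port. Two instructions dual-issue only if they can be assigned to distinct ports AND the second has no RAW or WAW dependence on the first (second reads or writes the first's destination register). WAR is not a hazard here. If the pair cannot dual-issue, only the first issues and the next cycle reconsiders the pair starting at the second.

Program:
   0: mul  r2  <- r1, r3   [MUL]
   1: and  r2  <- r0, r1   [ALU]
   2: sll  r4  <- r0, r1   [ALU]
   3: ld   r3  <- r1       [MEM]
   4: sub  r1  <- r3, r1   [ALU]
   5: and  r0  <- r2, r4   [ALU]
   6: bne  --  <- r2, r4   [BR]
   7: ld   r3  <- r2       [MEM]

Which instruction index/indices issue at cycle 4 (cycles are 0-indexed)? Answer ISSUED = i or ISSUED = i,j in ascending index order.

ISSUED = 6

  cy0 -> i0 (mul) WAW r2
  cy1 -> i1+i2 (and sll) 2-wide
  cy2 -> i3 (ld) RAW r3
  cy3 -> i4+i5 (sub and) 2-wide
  cy4 -> i6 (bne) no-port BR/MEM
  cy5 -> i7 (ld) tail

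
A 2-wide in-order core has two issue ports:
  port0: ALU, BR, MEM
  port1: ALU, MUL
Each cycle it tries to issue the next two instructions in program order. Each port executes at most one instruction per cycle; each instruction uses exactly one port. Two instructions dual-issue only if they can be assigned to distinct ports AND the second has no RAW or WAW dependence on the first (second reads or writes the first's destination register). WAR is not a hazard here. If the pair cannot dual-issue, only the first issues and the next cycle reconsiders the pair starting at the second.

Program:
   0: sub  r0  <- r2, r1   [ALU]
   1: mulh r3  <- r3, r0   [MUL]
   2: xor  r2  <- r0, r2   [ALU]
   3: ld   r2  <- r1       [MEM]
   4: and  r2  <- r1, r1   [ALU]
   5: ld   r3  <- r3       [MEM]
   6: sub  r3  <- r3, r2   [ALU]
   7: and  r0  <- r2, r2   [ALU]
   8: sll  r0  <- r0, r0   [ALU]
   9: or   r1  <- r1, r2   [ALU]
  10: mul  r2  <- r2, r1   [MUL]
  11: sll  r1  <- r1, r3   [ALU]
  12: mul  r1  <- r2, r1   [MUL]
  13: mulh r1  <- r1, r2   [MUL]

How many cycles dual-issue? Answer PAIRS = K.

PAIRS = 5

  cy0 -> i0 (sub.ALU) RAW r0
  cy1 -> i1,i2 (mulh.MUL;xor.ALU) pair
  cy2 -> i3 (ld.MEM) WAW r2
  cy3 -> i4,i5 (and.ALU;ld.MEM) pair
  cy4 -> i6,i7 (sub.ALU;and.ALU) pair
  cy5 -> i8,i9 (sll.ALU;or.ALU) pair
  cy6 -> i10,i11 (mul.MUL;sll.ALU) pair
  cy7 -> i12 (mul.MUL) no-port MUL/MUL
  cy8 -> i13 (mulh.MUL) tail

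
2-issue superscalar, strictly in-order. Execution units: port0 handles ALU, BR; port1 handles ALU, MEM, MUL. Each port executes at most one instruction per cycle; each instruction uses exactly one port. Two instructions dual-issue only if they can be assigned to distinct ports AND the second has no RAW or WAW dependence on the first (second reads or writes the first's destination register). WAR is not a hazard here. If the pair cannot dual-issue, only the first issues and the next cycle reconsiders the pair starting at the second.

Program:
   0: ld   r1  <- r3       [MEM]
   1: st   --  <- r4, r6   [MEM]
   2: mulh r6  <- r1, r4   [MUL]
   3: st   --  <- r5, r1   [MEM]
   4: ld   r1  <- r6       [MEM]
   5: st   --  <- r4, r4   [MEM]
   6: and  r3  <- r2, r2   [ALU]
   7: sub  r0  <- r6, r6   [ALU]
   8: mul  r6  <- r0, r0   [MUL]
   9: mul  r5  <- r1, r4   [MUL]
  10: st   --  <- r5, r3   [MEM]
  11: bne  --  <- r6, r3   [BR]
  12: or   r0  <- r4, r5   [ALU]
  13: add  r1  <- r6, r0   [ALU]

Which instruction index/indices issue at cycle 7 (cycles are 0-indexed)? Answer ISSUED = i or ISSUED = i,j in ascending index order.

[0] i0  ld  -- no-port MEM/MEM
[1] i1  st  -- no-port MEM/MUL
[2] i2  mulh  -- no-port MUL/MEM
[3] i3  st  -- no-port MEM/MEM
[4] i4  ld  -- no-port MEM/MEM
[5] i5/i6  st;and  -- pair
[6] i7  sub  -- RAW r0
[7] i8  mul  -- no-port MUL/MUL
[8] i9  mul  -- no-port MUL/MEM
[9] i10/i11  st;bne  -- pair
[10] i12  or  -- RAW r0
[11] i13  add  -- tail

ISSUED = 8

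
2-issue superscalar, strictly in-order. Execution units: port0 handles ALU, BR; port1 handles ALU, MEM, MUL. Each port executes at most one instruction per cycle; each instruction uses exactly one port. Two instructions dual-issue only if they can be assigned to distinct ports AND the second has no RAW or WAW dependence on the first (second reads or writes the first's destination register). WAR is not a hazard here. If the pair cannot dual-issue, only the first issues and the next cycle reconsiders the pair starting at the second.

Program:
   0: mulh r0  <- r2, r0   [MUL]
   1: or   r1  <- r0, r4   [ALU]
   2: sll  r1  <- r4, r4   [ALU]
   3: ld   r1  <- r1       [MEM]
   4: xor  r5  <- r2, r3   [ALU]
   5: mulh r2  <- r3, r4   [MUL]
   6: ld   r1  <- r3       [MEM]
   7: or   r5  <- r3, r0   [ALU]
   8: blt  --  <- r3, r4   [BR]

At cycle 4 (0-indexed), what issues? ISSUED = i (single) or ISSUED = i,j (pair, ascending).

[0] i0  mulh.MUL  -- RAW r0
[1] i1  or.ALU  -- WAW r1
[2] i2  sll.ALU  -- RAW+WAW r1
[3] i3+i4  ld.MEM;xor.ALU  -- pair
[4] i5  mulh.MUL  -- no-port MUL/MEM
[5] i6+i7  ld.MEM;or.ALU  -- pair
[6] i8  blt.BR  -- tail

ISSUED = 5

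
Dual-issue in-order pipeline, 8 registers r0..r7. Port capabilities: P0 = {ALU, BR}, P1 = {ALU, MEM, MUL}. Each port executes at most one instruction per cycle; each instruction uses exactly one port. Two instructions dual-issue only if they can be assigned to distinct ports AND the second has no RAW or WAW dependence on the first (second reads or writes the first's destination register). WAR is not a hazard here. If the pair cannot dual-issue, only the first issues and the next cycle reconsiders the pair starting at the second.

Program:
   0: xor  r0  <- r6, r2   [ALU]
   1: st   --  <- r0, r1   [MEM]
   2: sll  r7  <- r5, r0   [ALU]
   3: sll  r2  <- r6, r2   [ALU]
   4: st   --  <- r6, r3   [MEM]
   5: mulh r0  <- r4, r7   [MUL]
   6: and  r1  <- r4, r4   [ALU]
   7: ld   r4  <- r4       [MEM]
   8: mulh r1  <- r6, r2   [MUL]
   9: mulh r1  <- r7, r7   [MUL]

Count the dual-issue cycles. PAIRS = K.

  cy0 -> i0 (xor.ALU) RAW r0
  cy1 -> i1/i2 (st.MEM/sll.ALU) dual
  cy2 -> i3/i4 (sll.ALU/st.MEM) dual
  cy3 -> i5/i6 (mulh.MUL/and.ALU) dual
  cy4 -> i7 (ld.MEM) no-port MEM/MUL
  cy5 -> i8 (mulh.MUL) no-port MUL/MUL
  cy6 -> i9 (mulh.MUL) tail

PAIRS = 3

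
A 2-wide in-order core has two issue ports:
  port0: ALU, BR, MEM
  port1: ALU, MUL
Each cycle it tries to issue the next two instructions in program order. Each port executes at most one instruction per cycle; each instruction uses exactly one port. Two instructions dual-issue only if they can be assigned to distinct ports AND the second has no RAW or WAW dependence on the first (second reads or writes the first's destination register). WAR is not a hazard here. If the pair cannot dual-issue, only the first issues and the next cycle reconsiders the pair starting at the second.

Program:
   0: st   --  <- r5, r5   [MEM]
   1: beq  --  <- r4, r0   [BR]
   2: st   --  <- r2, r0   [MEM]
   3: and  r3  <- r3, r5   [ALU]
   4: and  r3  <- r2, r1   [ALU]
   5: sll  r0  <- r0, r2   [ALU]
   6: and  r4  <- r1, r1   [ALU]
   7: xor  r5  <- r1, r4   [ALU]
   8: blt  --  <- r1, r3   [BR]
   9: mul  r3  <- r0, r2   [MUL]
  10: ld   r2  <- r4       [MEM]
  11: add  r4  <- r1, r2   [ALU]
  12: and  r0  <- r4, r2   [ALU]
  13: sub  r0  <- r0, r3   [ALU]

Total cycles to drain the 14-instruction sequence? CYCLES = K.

CYCLES = 10

#0 head=0: st.MEM i0 no-port MEM/BR
#1 head=1: beq.BR i1 no-port BR/MEM
#2 head=2: st.MEM/and.ALU i2+i3 dual
#3 head=4: and.ALU/sll.ALU i4+i5 dual
#4 head=6: and.ALU i6 RAW r4
#5 head=7: xor.ALU/blt.BR i7+i8 dual
#6 head=9: mul.MUL/ld.MEM i9+i10 dual
#7 head=11: add.ALU i11 RAW r4
#8 head=12: and.ALU i12 RAW+WAW r0
#9 head=13: sub.ALU i13 tail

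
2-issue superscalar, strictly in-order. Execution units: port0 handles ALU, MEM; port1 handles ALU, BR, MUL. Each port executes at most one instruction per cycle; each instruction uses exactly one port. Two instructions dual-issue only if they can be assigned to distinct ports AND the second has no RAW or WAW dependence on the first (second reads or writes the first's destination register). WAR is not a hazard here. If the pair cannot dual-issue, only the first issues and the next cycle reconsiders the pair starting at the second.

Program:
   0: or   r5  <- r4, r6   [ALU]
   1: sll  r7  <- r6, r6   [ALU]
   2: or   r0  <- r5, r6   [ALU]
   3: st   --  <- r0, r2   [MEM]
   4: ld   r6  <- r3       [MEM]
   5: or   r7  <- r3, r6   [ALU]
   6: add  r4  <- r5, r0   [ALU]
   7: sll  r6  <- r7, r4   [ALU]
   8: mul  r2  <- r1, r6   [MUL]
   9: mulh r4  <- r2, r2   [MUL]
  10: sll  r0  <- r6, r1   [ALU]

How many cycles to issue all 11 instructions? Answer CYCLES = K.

CYCLES = 8

0. or.ALU/sll.ALU @i0,i1  | dual
1. or.ALU @i2  | RAW r0
2. st.MEM @i3  | no-port MEM/MEM
3. ld.MEM @i4  | RAW r6
4. or.ALU/add.ALU @i5,i6  | dual
5. sll.ALU @i7  | RAW r6
6. mul.MUL @i8  | no-port MUL/MUL
7. mulh.MUL/sll.ALU @i9,i10  | dual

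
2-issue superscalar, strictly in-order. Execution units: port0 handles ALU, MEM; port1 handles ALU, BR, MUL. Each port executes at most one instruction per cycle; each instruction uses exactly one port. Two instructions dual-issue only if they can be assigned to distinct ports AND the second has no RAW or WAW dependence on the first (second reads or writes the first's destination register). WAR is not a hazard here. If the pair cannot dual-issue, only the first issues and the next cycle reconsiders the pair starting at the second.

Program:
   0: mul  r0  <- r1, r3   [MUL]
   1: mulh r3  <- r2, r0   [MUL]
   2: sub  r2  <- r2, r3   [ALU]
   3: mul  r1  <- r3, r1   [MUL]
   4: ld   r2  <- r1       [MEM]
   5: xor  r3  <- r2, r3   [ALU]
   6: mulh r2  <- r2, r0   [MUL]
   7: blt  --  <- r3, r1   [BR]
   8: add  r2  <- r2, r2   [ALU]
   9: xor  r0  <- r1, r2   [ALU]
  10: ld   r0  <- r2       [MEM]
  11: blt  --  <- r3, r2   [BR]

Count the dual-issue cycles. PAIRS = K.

PAIRS = 4

  cy0 -> i0 (mul.MUL) no-port MUL/MUL
  cy1 -> i1 (mulh.MUL) RAW r3
  cy2 -> i2+i3 (sub.ALU+mul.MUL) pair
  cy3 -> i4 (ld.MEM) RAW r2
  cy4 -> i5+i6 (xor.ALU+mulh.MUL) pair
  cy5 -> i7+i8 (blt.BR+add.ALU) pair
  cy6 -> i9 (xor.ALU) WAW r0
  cy7 -> i10+i11 (ld.MEM+blt.BR) pair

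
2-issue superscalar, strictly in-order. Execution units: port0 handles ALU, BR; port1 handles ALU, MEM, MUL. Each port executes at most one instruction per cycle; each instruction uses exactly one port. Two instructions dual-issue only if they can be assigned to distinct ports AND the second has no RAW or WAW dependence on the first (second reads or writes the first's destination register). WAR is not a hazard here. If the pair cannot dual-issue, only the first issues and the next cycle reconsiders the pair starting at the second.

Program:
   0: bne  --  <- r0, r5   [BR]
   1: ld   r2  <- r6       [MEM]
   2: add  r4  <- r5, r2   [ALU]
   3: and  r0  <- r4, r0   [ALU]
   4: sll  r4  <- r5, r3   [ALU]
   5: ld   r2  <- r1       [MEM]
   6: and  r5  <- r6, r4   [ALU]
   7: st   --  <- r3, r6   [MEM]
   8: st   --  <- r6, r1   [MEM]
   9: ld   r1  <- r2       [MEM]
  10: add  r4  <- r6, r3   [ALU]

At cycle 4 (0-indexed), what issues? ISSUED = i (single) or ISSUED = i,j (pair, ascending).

0. bne;ld @i0&i1  | 2-wide
1. add @i2  | RAW r4
2. and;sll @i3&i4  | 2-wide
3. ld;and @i5&i6  | 2-wide
4. st @i7  | no-port MEM/MEM
5. st @i8  | no-port MEM/MEM
6. ld;add @i9&i10  | 2-wide

ISSUED = 7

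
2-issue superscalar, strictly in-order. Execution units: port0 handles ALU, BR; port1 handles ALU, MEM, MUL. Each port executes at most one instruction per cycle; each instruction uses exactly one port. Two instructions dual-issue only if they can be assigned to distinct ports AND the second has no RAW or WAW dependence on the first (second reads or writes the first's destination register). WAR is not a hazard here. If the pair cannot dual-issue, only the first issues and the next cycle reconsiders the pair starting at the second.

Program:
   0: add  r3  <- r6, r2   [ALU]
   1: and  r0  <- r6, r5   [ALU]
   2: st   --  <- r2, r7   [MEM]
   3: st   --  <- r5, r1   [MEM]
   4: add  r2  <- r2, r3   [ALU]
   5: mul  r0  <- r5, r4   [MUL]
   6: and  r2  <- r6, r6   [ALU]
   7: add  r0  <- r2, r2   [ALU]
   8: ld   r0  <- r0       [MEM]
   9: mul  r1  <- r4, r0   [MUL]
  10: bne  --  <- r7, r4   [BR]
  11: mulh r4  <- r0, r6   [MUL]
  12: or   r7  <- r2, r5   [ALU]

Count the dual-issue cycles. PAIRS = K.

PAIRS = 5

#0 head=0: add.ALU/and.ALU i0&i1 pair
#1 head=2: st.MEM i2 no-port MEM/MEM
#2 head=3: st.MEM/add.ALU i3&i4 pair
#3 head=5: mul.MUL/and.ALU i5&i6 pair
#4 head=7: add.ALU i7 RAW+WAW r0
#5 head=8: ld.MEM i8 no-port MEM/MUL
#6 head=9: mul.MUL/bne.BR i9&i10 pair
#7 head=11: mulh.MUL/or.ALU i11&i12 pair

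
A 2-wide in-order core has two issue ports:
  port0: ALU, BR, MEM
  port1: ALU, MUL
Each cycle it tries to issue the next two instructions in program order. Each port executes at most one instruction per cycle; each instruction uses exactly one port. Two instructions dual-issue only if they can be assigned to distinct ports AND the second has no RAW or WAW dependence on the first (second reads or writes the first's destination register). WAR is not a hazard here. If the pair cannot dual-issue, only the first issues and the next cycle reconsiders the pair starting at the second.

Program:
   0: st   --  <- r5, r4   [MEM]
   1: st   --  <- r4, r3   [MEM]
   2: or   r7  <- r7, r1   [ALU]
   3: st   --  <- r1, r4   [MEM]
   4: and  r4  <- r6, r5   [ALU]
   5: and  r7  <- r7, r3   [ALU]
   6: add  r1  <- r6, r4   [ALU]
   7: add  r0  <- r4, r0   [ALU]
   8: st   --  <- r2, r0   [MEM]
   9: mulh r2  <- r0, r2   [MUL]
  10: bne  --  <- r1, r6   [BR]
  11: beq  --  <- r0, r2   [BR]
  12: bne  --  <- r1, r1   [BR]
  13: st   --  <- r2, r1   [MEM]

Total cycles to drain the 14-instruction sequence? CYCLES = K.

CYCLES = 10

t=0 i0:st.MEM ; no-port MEM/MEM
t=1 i1/i2:st.MEM;or.ALU ; 2-wide
t=2 i3/i4:st.MEM;and.ALU ; 2-wide
t=3 i5/i6:and.ALU;add.ALU ; 2-wide
t=4 i7:add.ALU ; RAW r0
t=5 i8/i9:st.MEM;mulh.MUL ; 2-wide
t=6 i10:bne.BR ; no-port BR/BR
t=7 i11:beq.BR ; no-port BR/BR
t=8 i12:bne.BR ; no-port BR/MEM
t=9 i13:st.MEM ; tail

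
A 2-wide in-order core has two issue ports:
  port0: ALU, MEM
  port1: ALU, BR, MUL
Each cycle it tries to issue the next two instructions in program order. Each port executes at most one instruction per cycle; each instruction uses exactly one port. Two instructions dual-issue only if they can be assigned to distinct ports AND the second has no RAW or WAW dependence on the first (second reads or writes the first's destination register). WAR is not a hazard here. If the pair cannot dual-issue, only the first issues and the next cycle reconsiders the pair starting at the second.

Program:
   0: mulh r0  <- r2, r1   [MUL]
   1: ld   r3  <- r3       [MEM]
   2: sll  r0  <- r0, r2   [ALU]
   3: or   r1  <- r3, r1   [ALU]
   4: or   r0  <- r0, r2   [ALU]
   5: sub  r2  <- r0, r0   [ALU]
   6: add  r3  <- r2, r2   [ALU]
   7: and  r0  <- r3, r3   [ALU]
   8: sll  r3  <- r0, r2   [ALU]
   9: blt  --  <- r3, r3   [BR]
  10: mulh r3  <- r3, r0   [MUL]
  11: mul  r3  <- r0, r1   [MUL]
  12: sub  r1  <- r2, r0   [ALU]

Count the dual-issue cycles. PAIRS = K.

PAIRS = 3

c0: i0,i1 mulh+ld  dual
c1: i2,i3 sll+or  dual
c2: i4 or  RAW r0
c3: i5 sub  RAW r2
c4: i6 add  RAW r3
c5: i7 and  RAW r0
c6: i8 sll  RAW r3
c7: i9 blt  no-port BR/MUL
c8: i10 mulh  no-port MUL/MUL
c9: i11,i12 mul+sub  dual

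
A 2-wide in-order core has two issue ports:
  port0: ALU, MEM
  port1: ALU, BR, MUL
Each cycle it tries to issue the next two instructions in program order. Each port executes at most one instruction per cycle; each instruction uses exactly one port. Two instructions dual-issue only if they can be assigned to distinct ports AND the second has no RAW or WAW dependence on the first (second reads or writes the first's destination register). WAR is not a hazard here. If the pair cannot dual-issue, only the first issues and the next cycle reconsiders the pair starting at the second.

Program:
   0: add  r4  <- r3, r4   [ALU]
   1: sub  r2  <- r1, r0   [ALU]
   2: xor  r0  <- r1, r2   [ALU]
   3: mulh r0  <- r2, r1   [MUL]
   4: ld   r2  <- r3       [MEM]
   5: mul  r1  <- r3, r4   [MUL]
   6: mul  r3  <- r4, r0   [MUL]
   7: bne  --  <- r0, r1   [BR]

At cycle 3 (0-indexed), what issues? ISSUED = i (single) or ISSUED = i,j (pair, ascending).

c0: i0+i1 add+sub  dual
c1: i2 xor  WAW r0
c2: i3+i4 mulh+ld  dual
c3: i5 mul  no-port MUL/MUL
c4: i6 mul  no-port MUL/BR
c5: i7 bne  tail

ISSUED = 5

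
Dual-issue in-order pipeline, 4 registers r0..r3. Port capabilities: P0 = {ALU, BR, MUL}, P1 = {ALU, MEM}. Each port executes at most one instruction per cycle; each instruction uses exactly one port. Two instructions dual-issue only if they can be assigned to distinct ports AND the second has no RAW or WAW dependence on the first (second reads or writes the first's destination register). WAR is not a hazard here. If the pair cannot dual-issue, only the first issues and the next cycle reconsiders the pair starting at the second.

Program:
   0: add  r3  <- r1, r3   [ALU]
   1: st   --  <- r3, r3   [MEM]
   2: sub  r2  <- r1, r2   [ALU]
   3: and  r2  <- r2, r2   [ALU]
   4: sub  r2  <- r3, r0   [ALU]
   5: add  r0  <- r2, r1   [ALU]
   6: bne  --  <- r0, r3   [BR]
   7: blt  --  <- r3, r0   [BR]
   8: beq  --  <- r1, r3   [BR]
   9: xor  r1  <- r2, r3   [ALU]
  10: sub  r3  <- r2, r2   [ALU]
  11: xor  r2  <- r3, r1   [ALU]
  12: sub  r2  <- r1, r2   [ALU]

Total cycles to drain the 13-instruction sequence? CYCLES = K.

c0: i0 add.ALU  RAW r3
c1: i1/i2 st.MEM/sub.ALU  dual
c2: i3 and.ALU  WAW r2
c3: i4 sub.ALU  RAW r2
c4: i5 add.ALU  RAW r0
c5: i6 bne.BR  no-port BR/BR
c6: i7 blt.BR  no-port BR/BR
c7: i8/i9 beq.BR/xor.ALU  dual
c8: i10 sub.ALU  RAW r3
c9: i11 xor.ALU  RAW+WAW r2
c10: i12 sub.ALU  tail

CYCLES = 11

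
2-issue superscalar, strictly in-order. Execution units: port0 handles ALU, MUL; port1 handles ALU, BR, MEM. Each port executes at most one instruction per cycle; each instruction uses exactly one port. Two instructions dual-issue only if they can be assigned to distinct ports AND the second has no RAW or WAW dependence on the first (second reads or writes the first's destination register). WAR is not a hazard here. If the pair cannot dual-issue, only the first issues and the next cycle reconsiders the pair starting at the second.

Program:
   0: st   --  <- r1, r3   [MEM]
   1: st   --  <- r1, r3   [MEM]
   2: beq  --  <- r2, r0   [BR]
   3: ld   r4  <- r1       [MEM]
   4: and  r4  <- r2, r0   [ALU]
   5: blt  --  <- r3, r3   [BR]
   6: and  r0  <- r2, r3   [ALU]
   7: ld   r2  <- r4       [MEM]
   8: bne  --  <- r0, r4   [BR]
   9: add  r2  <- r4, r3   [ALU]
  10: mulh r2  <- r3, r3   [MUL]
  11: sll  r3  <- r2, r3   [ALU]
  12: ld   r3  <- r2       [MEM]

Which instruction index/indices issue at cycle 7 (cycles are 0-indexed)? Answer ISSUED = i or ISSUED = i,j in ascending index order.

[0] i0  st.MEM  -- no-port MEM/MEM
[1] i1  st.MEM  -- no-port MEM/BR
[2] i2  beq.BR  -- no-port BR/MEM
[3] i3  ld.MEM  -- WAW r4
[4] i4+i5  and.ALU;blt.BR  -- dual
[5] i6+i7  and.ALU;ld.MEM  -- dual
[6] i8+i9  bne.BR;add.ALU  -- dual
[7] i10  mulh.MUL  -- RAW r2
[8] i11  sll.ALU  -- WAW r3
[9] i12  ld.MEM  -- tail

ISSUED = 10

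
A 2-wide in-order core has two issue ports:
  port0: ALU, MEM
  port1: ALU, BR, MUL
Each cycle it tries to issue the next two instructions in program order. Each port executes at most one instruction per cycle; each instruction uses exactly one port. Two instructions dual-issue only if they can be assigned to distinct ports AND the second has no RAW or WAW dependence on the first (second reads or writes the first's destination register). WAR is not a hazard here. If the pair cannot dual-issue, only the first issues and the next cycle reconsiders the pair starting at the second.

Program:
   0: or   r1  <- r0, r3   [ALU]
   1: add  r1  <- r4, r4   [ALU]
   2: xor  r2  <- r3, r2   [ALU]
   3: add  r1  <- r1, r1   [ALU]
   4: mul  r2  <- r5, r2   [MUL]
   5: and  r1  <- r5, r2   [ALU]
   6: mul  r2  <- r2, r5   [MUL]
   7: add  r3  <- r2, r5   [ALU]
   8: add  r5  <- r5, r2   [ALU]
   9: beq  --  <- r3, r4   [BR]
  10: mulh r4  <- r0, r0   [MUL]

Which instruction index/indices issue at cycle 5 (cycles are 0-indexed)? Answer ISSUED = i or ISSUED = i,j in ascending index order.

ISSUED = 9

  cy0 -> i0 (or.ALU) WAW r1
  cy1 -> i1+i2 (add.ALU+xor.ALU) 2-wide
  cy2 -> i3+i4 (add.ALU+mul.MUL) 2-wide
  cy3 -> i5+i6 (and.ALU+mul.MUL) 2-wide
  cy4 -> i7+i8 (add.ALU+add.ALU) 2-wide
  cy5 -> i9 (beq.BR) no-port BR/MUL
  cy6 -> i10 (mulh.MUL) tail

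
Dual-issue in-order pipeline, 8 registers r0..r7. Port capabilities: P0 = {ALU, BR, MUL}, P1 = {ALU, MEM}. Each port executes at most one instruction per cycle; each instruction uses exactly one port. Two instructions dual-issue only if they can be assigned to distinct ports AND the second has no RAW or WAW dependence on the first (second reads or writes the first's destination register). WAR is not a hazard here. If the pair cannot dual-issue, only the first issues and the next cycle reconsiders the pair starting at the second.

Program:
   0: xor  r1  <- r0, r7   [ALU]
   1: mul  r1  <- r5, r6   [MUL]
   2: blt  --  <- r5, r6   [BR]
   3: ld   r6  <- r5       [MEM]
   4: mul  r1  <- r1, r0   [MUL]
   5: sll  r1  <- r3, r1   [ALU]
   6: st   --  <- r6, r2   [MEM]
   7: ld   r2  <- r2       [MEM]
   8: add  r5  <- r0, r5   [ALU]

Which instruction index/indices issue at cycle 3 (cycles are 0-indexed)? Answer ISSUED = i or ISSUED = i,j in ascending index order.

ISSUED = 4

0. xor @i0  | WAW r1
1. mul @i1  | no-port MUL/BR
2. blt;ld @i2/i3  | dual
3. mul @i4  | RAW+WAW r1
4. sll;st @i5/i6  | dual
5. ld;add @i7/i8  | dual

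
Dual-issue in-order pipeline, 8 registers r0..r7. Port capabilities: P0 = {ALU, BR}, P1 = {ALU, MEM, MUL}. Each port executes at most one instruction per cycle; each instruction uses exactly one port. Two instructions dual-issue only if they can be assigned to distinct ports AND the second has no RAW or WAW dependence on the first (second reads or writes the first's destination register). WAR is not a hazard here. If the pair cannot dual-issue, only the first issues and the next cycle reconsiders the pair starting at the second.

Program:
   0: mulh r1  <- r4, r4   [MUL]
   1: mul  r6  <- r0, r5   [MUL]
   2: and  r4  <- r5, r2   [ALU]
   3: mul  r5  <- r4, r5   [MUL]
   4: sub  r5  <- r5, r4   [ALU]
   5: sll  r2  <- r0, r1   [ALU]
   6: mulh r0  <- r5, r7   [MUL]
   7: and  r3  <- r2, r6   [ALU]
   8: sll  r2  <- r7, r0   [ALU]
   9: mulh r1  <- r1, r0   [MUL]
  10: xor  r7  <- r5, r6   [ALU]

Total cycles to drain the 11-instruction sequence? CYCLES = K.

CYCLES = 7

t=0 i0:mulh.MUL ; no-port MUL/MUL
t=1 i1&i2:mul.MUL+and.ALU ; dual
t=2 i3:mul.MUL ; RAW+WAW r5
t=3 i4&i5:sub.ALU+sll.ALU ; dual
t=4 i6&i7:mulh.MUL+and.ALU ; dual
t=5 i8&i9:sll.ALU+mulh.MUL ; dual
t=6 i10:xor.ALU ; tail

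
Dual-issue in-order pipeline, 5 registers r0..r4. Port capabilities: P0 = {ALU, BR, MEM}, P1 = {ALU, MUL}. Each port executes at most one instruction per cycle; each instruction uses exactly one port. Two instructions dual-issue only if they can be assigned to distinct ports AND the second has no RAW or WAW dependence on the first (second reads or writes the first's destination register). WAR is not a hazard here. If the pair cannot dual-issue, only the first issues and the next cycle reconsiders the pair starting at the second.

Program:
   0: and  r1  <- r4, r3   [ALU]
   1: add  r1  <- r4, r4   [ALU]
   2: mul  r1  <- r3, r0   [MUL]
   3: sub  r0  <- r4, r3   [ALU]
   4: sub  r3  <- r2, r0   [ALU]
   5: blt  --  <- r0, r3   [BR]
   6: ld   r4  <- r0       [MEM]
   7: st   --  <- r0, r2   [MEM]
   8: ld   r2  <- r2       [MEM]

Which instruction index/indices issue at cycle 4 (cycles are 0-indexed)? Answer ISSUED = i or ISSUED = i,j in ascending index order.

ISSUED = 5

  cy0 -> i0 (and) WAW r1
  cy1 -> i1 (add) WAW r1
  cy2 -> i2+i3 (mul;sub) dual
  cy3 -> i4 (sub) RAW r3
  cy4 -> i5 (blt) no-port BR/MEM
  cy5 -> i6 (ld) no-port MEM/MEM
  cy6 -> i7 (st) no-port MEM/MEM
  cy7 -> i8 (ld) tail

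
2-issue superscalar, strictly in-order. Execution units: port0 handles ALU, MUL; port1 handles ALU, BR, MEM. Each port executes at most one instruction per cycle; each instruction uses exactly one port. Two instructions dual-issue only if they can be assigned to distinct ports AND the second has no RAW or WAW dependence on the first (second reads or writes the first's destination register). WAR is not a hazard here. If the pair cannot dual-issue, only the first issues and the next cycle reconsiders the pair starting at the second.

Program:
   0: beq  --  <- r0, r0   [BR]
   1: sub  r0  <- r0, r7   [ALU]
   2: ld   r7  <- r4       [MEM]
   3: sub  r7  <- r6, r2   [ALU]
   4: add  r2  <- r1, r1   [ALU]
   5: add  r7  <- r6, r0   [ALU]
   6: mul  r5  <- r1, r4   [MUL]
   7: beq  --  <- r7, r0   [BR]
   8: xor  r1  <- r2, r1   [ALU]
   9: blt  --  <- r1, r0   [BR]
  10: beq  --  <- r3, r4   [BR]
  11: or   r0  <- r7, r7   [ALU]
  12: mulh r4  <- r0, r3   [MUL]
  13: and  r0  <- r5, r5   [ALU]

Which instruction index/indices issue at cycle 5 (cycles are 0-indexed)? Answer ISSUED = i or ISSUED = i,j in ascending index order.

t=0 i0/i1:beq.BR sub.ALU ; pair
t=1 i2:ld.MEM ; WAW r7
t=2 i3/i4:sub.ALU add.ALU ; pair
t=3 i5/i6:add.ALU mul.MUL ; pair
t=4 i7/i8:beq.BR xor.ALU ; pair
t=5 i9:blt.BR ; no-port BR/BR
t=6 i10/i11:beq.BR or.ALU ; pair
t=7 i12/i13:mulh.MUL and.ALU ; pair

ISSUED = 9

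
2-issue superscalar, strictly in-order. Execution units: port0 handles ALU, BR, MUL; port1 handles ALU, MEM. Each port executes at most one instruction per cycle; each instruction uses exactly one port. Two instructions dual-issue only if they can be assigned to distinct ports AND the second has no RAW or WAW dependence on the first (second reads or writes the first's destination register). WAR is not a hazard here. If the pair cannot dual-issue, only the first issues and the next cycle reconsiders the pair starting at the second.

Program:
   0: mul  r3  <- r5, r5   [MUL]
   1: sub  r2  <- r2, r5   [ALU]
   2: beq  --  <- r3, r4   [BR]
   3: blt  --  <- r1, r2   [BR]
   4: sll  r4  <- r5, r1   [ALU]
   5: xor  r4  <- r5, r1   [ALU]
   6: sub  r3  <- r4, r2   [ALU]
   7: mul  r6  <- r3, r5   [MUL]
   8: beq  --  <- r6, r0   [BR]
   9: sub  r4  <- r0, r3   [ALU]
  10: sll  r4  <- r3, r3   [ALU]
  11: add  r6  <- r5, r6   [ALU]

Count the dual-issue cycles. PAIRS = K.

t=0 i0,i1:mul.MUL/sub.ALU ; dual
t=1 i2:beq.BR ; no-port BR/BR
t=2 i3,i4:blt.BR/sll.ALU ; dual
t=3 i5:xor.ALU ; RAW r4
t=4 i6:sub.ALU ; RAW r3
t=5 i7:mul.MUL ; no-port MUL/BR
t=6 i8,i9:beq.BR/sub.ALU ; dual
t=7 i10,i11:sll.ALU/add.ALU ; dual

PAIRS = 4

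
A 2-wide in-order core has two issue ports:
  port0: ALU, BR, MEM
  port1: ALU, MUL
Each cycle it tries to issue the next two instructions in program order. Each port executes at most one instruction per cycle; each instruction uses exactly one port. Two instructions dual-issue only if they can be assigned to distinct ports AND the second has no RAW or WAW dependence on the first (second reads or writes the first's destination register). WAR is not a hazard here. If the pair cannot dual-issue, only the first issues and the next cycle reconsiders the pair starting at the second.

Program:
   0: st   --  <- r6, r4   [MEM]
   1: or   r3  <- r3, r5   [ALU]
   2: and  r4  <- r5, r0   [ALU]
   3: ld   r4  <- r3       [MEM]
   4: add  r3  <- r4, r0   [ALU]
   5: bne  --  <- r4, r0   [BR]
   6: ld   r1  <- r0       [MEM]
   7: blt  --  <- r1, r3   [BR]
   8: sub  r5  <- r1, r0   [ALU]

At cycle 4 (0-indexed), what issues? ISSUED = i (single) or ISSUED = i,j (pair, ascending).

c0: i0,i1 st.MEM/or.ALU  dual
c1: i2 and.ALU  WAW r4
c2: i3 ld.MEM  RAW r4
c3: i4,i5 add.ALU/bne.BR  dual
c4: i6 ld.MEM  no-port MEM/BR
c5: i7,i8 blt.BR/sub.ALU  dual

ISSUED = 6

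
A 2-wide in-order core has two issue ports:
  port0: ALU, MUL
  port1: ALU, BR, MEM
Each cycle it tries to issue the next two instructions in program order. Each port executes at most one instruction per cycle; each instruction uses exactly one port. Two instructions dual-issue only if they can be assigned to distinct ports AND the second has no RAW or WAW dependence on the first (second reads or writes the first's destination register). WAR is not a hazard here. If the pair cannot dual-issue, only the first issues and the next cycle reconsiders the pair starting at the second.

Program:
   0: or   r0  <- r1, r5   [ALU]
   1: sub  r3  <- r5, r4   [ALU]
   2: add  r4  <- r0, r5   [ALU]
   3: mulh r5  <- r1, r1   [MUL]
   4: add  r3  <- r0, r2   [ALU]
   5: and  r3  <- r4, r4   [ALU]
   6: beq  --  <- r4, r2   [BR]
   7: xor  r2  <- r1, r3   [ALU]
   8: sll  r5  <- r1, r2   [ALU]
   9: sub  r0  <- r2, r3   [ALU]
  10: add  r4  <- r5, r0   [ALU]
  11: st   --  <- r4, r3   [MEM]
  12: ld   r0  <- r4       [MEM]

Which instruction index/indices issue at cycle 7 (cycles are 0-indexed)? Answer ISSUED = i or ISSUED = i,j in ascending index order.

ISSUED = 11

t=0 i0+i1:or.ALU/sub.ALU ; pair
t=1 i2+i3:add.ALU/mulh.MUL ; pair
t=2 i4:add.ALU ; WAW r3
t=3 i5+i6:and.ALU/beq.BR ; pair
t=4 i7:xor.ALU ; RAW r2
t=5 i8+i9:sll.ALU/sub.ALU ; pair
t=6 i10:add.ALU ; RAW r4
t=7 i11:st.MEM ; no-port MEM/MEM
t=8 i12:ld.MEM ; tail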